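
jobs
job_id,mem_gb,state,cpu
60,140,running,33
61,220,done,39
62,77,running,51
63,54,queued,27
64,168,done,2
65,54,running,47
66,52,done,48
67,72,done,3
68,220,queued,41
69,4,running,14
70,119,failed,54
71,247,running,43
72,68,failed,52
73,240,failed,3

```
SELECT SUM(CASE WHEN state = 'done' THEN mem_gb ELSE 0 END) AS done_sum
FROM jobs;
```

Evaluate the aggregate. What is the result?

512

job_id=60: ✗
job_id=61: ✓ → 220
job_id=62: ✗
job_id=63: ✗
job_id=64: ✓ → 168
job_id=65: ✗
job_id=66: ✓ → 52
job_id=67: ✓ → 72
job_id=68: ✗
job_id=69: ✗
job_id=70: ✗
job_id=71: ✗
job_id=72: ✗
job_id=73: ✗
done_sum = 220 + 168 + 52 + 72 = 512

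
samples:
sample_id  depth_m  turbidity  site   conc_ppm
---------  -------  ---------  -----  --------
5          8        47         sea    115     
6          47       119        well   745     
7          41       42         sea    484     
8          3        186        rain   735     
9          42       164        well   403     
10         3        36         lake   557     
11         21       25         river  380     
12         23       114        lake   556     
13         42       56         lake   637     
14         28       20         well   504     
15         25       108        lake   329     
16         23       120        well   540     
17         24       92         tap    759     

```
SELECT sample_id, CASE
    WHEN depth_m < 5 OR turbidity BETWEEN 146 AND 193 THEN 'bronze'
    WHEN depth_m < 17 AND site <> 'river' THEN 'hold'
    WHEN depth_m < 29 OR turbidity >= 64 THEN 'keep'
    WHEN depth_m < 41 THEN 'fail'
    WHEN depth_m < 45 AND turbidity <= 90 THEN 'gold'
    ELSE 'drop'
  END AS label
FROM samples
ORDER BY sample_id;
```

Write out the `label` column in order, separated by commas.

hold, keep, gold, bronze, bronze, bronze, keep, keep, gold, keep, keep, keep, keep

sample_id=5: depth_m < 17 AND site <> 'river' → hold
sample_id=6: depth_m < 29 OR turbidity >= 64 → keep
sample_id=7: depth_m < 45 AND turbidity <= 90 → gold
sample_id=8: depth_m < 5 OR turbidity BETWEEN 146 AND 193 → bronze
sample_id=9: depth_m < 5 OR turbidity BETWEEN 146 AND 193 → bronze
sample_id=10: depth_m < 5 OR turbidity BETWEEN 146 AND 193 → bronze
sample_id=11: depth_m < 29 OR turbidity >= 64 → keep
sample_id=12: depth_m < 29 OR turbidity >= 64 → keep
sample_id=13: depth_m < 45 AND turbidity <= 90 → gold
sample_id=14: depth_m < 29 OR turbidity >= 64 → keep
sample_id=15: depth_m < 29 OR turbidity >= 64 → keep
sample_id=16: depth_m < 29 OR turbidity >= 64 → keep
sample_id=17: depth_m < 29 OR turbidity >= 64 → keep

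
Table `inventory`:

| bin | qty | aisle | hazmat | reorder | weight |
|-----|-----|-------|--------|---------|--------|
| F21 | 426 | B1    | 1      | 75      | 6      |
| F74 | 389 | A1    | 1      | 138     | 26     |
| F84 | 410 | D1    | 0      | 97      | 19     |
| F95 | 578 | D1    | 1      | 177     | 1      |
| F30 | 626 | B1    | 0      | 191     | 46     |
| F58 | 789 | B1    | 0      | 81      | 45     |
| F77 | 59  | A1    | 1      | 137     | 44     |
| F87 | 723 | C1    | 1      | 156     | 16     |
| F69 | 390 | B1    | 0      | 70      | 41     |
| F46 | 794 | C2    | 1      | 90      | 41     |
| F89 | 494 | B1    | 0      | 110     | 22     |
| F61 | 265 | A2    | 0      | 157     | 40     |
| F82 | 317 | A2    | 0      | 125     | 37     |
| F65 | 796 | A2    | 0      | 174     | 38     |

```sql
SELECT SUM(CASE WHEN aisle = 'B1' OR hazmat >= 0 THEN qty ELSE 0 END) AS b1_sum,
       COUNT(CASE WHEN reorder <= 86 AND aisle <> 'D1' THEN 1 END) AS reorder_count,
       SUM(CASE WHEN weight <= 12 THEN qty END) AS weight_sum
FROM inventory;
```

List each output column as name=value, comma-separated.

b1_sum=7056, reorder_count=3, weight_sum=1004

[b1_sum: aisle = 'B1' OR hazmat >= 0]
bin=F21: ✓ → 426
bin=F74: ✓ → 389
bin=F84: ✓ → 410
bin=F95: ✓ → 578
bin=F30: ✓ → 626
bin=F58: ✓ → 789
bin=F77: ✓ → 59
bin=F87: ✓ → 723
bin=F69: ✓ → 390
bin=F46: ✓ → 794
bin=F89: ✓ → 494
bin=F61: ✓ → 265
bin=F82: ✓ → 317
bin=F65: ✓ → 796
b1_sum = 426 + 389 + 410 + 578 + 626 + 789 + 59 + 723 + 390 + 794 + 494 + 265 + 317 + 796 = 7056
—
[reorder_count: reorder <= 86 AND aisle <> 'D1']
bin=F21: ✓ → 1
bin=F74: ✗
bin=F84: ✗
bin=F95: ✗
bin=F30: ✗
bin=F58: ✓ → 1
bin=F77: ✗
bin=F87: ✗
bin=F69: ✓ → 1
bin=F46: ✗
bin=F89: ✗
bin=F61: ✗
bin=F82: ✗
bin=F65: ✗
reorder_count = COUNT(1, 1, 1) = 3
—
[weight_sum: weight <= 12]
bin=F21: ✓ → 426
bin=F74: ✗
bin=F84: ✗
bin=F95: ✓ → 578
bin=F30: ✗
bin=F58: ✗
bin=F77: ✗
bin=F87: ✗
bin=F69: ✗
bin=F46: ✗
bin=F89: ✗
bin=F61: ✗
bin=F82: ✗
bin=F65: ✗
weight_sum = 426 + 578 = 1004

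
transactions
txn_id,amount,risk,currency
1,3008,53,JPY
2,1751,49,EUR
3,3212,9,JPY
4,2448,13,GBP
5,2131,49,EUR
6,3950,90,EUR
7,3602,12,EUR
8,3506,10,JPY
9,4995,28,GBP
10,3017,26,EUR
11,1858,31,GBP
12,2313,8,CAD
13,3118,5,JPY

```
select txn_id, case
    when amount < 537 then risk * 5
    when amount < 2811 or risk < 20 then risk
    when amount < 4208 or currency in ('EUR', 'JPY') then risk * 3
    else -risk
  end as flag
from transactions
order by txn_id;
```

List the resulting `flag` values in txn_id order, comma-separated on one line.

159, 49, 9, 13, 49, 270, 12, 10, -28, 78, 31, 8, 5

txn_id=1: amount < 4208 or currency in ('EUR', 'JPY') → 159
txn_id=2: amount < 2811 or risk < 20 → 49
txn_id=3: amount < 2811 or risk < 20 → 9
txn_id=4: amount < 2811 or risk < 20 → 13
txn_id=5: amount < 2811 or risk < 20 → 49
txn_id=6: amount < 4208 or currency in ('EUR', 'JPY') → 270
txn_id=7: amount < 2811 or risk < 20 → 12
txn_id=8: amount < 2811 or risk < 20 → 10
txn_id=9: ELSE → -28
txn_id=10: amount < 4208 or currency in ('EUR', 'JPY') → 78
txn_id=11: amount < 2811 or risk < 20 → 31
txn_id=12: amount < 2811 or risk < 20 → 8
txn_id=13: amount < 2811 or risk < 20 → 5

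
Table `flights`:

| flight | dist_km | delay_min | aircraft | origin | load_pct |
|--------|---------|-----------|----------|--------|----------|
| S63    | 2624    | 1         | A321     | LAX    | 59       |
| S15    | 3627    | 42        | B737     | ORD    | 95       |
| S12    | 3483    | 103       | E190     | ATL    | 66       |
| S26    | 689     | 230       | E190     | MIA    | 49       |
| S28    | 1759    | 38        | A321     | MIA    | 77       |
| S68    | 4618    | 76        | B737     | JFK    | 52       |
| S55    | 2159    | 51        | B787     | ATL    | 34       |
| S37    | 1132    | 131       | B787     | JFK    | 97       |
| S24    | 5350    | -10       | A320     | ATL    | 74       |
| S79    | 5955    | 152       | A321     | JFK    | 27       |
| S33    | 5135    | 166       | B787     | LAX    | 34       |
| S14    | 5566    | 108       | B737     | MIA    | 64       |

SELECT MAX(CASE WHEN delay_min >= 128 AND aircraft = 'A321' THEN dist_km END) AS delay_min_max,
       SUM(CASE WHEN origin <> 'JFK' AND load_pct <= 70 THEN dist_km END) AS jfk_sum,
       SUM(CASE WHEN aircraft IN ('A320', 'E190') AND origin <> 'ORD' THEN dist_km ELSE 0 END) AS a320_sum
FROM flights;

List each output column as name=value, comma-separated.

[delay_min_max: delay_min >= 128 AND aircraft = 'A321']
flight=S63: ✗
flight=S15: ✗
flight=S12: ✗
flight=S26: ✗
flight=S28: ✗
flight=S68: ✗
flight=S55: ✗
flight=S37: ✗
flight=S24: ✗
flight=S79: ✓ → 5955
flight=S33: ✗
flight=S14: ✗
delay_min_max = MAX(5955) = 5955
—
[jfk_sum: origin <> 'JFK' AND load_pct <= 70]
flight=S63: ✓ → 2624
flight=S15: ✗
flight=S12: ✓ → 3483
flight=S26: ✓ → 689
flight=S28: ✗
flight=S68: ✗
flight=S55: ✓ → 2159
flight=S37: ✗
flight=S24: ✗
flight=S79: ✗
flight=S33: ✓ → 5135
flight=S14: ✓ → 5566
jfk_sum = 2624 + 3483 + 689 + 2159 + 5135 + 5566 = 19656
—
[a320_sum: aircraft IN ('A320', 'E190') AND origin <> 'ORD']
flight=S63: ✗
flight=S15: ✗
flight=S12: ✓ → 3483
flight=S26: ✓ → 689
flight=S28: ✗
flight=S68: ✗
flight=S55: ✗
flight=S37: ✗
flight=S24: ✓ → 5350
flight=S79: ✗
flight=S33: ✗
flight=S14: ✗
a320_sum = 3483 + 689 + 5350 = 9522

delay_min_max=5955, jfk_sum=19656, a320_sum=9522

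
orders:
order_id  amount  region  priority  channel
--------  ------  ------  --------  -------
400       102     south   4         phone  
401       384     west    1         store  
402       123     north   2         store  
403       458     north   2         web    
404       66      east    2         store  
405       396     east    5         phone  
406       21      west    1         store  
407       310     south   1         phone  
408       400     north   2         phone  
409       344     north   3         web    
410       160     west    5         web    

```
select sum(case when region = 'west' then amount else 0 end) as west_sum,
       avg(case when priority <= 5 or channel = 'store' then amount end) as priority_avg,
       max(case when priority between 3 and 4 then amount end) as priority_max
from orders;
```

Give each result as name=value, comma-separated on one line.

[west_sum: region = 'west']
order_id=400: ✗
order_id=401: ✓ → 384
order_id=402: ✗
order_id=403: ✗
order_id=404: ✗
order_id=405: ✗
order_id=406: ✓ → 21
order_id=407: ✗
order_id=408: ✗
order_id=409: ✗
order_id=410: ✓ → 160
west_sum = 384 + 21 + 160 = 565
—
[priority_avg: priority <= 5 or channel = 'store']
order_id=400: ✓ → 102
order_id=401: ✓ → 384
order_id=402: ✓ → 123
order_id=403: ✓ → 458
order_id=404: ✓ → 66
order_id=405: ✓ → 396
order_id=406: ✓ → 21
order_id=407: ✓ → 310
order_id=408: ✓ → 400
order_id=409: ✓ → 344
order_id=410: ✓ → 160
priority_avg = (102 + 384 + 123 + 458 + 66 + 396 + 21 + 310 + 400 + 344 + 160) / 11 = 251.2727272727
—
[priority_max: priority between 3 and 4]
order_id=400: ✓ → 102
order_id=401: ✗
order_id=402: ✗
order_id=403: ✗
order_id=404: ✗
order_id=405: ✗
order_id=406: ✗
order_id=407: ✗
order_id=408: ✗
order_id=409: ✓ → 344
order_id=410: ✗
priority_max = MAX(102, 344) = 344

west_sum=565, priority_avg=251.2727272727, priority_max=344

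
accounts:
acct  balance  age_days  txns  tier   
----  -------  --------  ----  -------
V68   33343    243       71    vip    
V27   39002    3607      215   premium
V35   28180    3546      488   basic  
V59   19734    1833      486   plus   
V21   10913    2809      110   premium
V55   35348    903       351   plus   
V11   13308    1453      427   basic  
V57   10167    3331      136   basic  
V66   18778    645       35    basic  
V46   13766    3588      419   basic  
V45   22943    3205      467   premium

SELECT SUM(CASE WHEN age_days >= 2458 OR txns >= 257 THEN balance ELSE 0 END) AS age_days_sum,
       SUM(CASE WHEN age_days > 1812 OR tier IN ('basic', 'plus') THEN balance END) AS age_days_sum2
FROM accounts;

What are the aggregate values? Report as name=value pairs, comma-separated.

age_days_sum=193361, age_days_sum2=212139

[age_days_sum: age_days >= 2458 OR txns >= 257]
acct=V68: ✗
acct=V27: ✓ → 39002
acct=V35: ✓ → 28180
acct=V59: ✓ → 19734
acct=V21: ✓ → 10913
acct=V55: ✓ → 35348
acct=V11: ✓ → 13308
acct=V57: ✓ → 10167
acct=V66: ✗
acct=V46: ✓ → 13766
acct=V45: ✓ → 22943
age_days_sum = 39002 + 28180 + 19734 + 10913 + 35348 + 13308 + 10167 + 13766 + 22943 = 193361
—
[age_days_sum2: age_days > 1812 OR tier IN ('basic', 'plus')]
acct=V68: ✗
acct=V27: ✓ → 39002
acct=V35: ✓ → 28180
acct=V59: ✓ → 19734
acct=V21: ✓ → 10913
acct=V55: ✓ → 35348
acct=V11: ✓ → 13308
acct=V57: ✓ → 10167
acct=V66: ✓ → 18778
acct=V46: ✓ → 13766
acct=V45: ✓ → 22943
age_days_sum2 = 39002 + 28180 + 19734 + 10913 + 35348 + 13308 + 10167 + 18778 + 13766 + 22943 = 212139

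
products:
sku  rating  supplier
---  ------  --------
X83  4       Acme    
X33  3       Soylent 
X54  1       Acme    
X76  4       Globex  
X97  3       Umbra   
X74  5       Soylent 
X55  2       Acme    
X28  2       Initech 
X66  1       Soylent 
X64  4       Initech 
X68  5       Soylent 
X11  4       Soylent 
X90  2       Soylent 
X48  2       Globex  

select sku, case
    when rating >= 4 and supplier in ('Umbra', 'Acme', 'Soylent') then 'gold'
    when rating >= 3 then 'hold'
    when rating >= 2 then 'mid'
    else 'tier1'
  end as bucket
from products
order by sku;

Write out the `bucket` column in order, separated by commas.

gold, mid, hold, mid, tier1, mid, hold, tier1, gold, gold, hold, gold, mid, hold

sku=X11: rating >= 4 and supplier in ('Umbra', 'Acme', 'Soylent') → gold
sku=X28: rating >= 2 → mid
sku=X33: rating >= 3 → hold
sku=X48: rating >= 2 → mid
sku=X54: ELSE → tier1
sku=X55: rating >= 2 → mid
sku=X64: rating >= 3 → hold
sku=X66: ELSE → tier1
sku=X68: rating >= 4 and supplier in ('Umbra', 'Acme', 'Soylent') → gold
sku=X74: rating >= 4 and supplier in ('Umbra', 'Acme', 'Soylent') → gold
sku=X76: rating >= 3 → hold
sku=X83: rating >= 4 and supplier in ('Umbra', 'Acme', 'Soylent') → gold
sku=X90: rating >= 2 → mid
sku=X97: rating >= 3 → hold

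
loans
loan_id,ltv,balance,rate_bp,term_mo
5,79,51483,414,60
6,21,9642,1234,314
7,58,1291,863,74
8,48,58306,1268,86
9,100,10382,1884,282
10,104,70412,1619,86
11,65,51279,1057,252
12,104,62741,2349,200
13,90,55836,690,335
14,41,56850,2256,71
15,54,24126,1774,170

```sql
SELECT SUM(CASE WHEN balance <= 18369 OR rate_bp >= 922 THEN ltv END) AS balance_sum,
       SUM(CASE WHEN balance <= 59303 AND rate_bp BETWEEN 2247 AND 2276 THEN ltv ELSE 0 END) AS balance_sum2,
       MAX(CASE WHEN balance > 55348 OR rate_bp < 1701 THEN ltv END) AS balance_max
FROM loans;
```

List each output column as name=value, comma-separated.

balance_sum=595, balance_sum2=41, balance_max=104

[balance_sum: balance <= 18369 OR rate_bp >= 922]
loan_id=5: ✗
loan_id=6: ✓ → 21
loan_id=7: ✓ → 58
loan_id=8: ✓ → 48
loan_id=9: ✓ → 100
loan_id=10: ✓ → 104
loan_id=11: ✓ → 65
loan_id=12: ✓ → 104
loan_id=13: ✗
loan_id=14: ✓ → 41
loan_id=15: ✓ → 54
balance_sum = 21 + 58 + 48 + 100 + 104 + 65 + 104 + 41 + 54 = 595
—
[balance_sum2: balance <= 59303 AND rate_bp BETWEEN 2247 AND 2276]
loan_id=5: ✗
loan_id=6: ✗
loan_id=7: ✗
loan_id=8: ✗
loan_id=9: ✗
loan_id=10: ✗
loan_id=11: ✗
loan_id=12: ✗
loan_id=13: ✗
loan_id=14: ✓ → 41
loan_id=15: ✗
balance_sum2 = 41
—
[balance_max: balance > 55348 OR rate_bp < 1701]
loan_id=5: ✓ → 79
loan_id=6: ✓ → 21
loan_id=7: ✓ → 58
loan_id=8: ✓ → 48
loan_id=9: ✗
loan_id=10: ✓ → 104
loan_id=11: ✓ → 65
loan_id=12: ✓ → 104
loan_id=13: ✓ → 90
loan_id=14: ✓ → 41
loan_id=15: ✗
balance_max = MAX(79, 21, 58, 48, 104, 65, 104, 90, 41) = 104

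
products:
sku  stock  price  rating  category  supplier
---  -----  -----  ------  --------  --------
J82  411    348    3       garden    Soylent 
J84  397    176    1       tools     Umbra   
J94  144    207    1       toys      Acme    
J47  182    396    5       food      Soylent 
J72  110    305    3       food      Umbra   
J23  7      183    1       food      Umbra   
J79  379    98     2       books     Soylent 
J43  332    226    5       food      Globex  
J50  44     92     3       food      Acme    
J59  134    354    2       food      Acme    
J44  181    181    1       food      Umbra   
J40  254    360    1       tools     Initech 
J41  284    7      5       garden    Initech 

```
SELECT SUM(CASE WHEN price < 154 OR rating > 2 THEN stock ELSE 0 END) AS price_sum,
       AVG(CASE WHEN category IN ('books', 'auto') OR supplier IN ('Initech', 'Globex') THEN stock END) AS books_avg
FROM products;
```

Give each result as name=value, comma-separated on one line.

price_sum=1742, books_avg=312.25

[price_sum: price < 154 OR rating > 2]
sku=J82: ✓ → 411
sku=J84: ✗
sku=J94: ✗
sku=J47: ✓ → 182
sku=J72: ✓ → 110
sku=J23: ✗
sku=J79: ✓ → 379
sku=J43: ✓ → 332
sku=J50: ✓ → 44
sku=J59: ✗
sku=J44: ✗
sku=J40: ✗
sku=J41: ✓ → 284
price_sum = 411 + 182 + 110 + 379 + 332 + 44 + 284 = 1742
—
[books_avg: category IN ('books', 'auto') OR supplier IN ('Initech', 'Globex')]
sku=J82: ✗
sku=J84: ✗
sku=J94: ✗
sku=J47: ✗
sku=J72: ✗
sku=J23: ✗
sku=J79: ✓ → 379
sku=J43: ✓ → 332
sku=J50: ✗
sku=J59: ✗
sku=J44: ✗
sku=J40: ✓ → 254
sku=J41: ✓ → 284
books_avg = (379 + 332 + 254 + 284) / 4 = 312.25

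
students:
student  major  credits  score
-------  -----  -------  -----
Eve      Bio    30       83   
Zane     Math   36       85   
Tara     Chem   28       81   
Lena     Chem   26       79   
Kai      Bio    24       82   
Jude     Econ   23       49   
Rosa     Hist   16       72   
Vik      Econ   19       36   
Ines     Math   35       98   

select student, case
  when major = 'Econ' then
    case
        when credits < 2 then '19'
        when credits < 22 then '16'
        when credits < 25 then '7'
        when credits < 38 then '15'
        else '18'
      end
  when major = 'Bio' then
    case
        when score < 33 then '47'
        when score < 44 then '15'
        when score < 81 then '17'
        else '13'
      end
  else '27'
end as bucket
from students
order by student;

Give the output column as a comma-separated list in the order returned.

13, 27, 7, 13, 27, 27, 27, 16, 27

student=Eve: major='Bio' → inner[ELSE] → 13
student=Ines: major='Math' → outer ELSE → 27
student=Jude: major='Econ' → inner[credits < 25] → 7
student=Kai: major='Bio' → inner[ELSE] → 13
student=Lena: major='Chem' → outer ELSE → 27
student=Rosa: major='Hist' → outer ELSE → 27
student=Tara: major='Chem' → outer ELSE → 27
student=Vik: major='Econ' → inner[credits < 22] → 16
student=Zane: major='Math' → outer ELSE → 27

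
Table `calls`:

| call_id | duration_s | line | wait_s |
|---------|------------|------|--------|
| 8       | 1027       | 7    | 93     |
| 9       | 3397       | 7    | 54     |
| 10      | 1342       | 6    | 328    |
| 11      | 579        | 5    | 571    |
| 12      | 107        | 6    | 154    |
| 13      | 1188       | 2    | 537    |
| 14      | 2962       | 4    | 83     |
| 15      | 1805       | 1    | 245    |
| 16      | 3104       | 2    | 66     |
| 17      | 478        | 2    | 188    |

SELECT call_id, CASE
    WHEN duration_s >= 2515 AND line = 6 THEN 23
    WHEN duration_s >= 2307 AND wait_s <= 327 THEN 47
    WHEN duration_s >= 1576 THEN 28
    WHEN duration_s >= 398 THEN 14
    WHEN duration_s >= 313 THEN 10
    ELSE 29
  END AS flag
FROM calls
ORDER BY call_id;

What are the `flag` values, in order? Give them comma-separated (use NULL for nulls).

14, 47, 14, 14, 29, 14, 47, 28, 47, 14

call_id=8: duration_s >= 398 → 14
call_id=9: duration_s >= 2307 AND wait_s <= 327 → 47
call_id=10: duration_s >= 398 → 14
call_id=11: duration_s >= 398 → 14
call_id=12: ELSE → 29
call_id=13: duration_s >= 398 → 14
call_id=14: duration_s >= 2307 AND wait_s <= 327 → 47
call_id=15: duration_s >= 1576 → 28
call_id=16: duration_s >= 2307 AND wait_s <= 327 → 47
call_id=17: duration_s >= 398 → 14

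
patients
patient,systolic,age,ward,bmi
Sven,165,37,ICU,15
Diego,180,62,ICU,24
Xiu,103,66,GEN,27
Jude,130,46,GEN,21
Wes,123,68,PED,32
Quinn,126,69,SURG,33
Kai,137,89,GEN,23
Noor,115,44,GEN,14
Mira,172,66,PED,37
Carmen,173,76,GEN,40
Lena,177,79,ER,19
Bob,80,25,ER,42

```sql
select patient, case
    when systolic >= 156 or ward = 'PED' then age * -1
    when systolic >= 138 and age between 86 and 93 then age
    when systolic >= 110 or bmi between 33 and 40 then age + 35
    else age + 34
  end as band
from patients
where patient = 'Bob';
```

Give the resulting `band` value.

patient = Bob: systolic=80, age=25, ward=ER, bmi=42.
systolic >= 156 or ward = 'PED' → false
systolic >= 138 and age between 86 and 93 → false
systolic >= 110 or bmi between 33 and 40 → false
No prior WHEN matched → ELSE → 59

59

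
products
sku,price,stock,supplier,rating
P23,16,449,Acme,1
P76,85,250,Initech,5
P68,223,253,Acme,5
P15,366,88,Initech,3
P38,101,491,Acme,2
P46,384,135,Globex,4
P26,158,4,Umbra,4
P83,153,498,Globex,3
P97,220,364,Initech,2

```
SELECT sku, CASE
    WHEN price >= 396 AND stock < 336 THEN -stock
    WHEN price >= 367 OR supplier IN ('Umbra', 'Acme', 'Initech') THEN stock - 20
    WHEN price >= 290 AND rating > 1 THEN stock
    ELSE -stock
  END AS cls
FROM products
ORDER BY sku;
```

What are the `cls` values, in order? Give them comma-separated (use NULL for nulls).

sku=P15: price >= 367 OR supplier IN ('Umbra', 'Acme', 'Initech') → 68
sku=P23: price >= 367 OR supplier IN ('Umbra', 'Acme', 'Initech') → 429
sku=P26: price >= 367 OR supplier IN ('Umbra', 'Acme', 'Initech') → -16
sku=P38: price >= 367 OR supplier IN ('Umbra', 'Acme', 'Initech') → 471
sku=P46: price >= 367 OR supplier IN ('Umbra', 'Acme', 'Initech') → 115
sku=P68: price >= 367 OR supplier IN ('Umbra', 'Acme', 'Initech') → 233
sku=P76: price >= 367 OR supplier IN ('Umbra', 'Acme', 'Initech') → 230
sku=P83: ELSE → -498
sku=P97: price >= 367 OR supplier IN ('Umbra', 'Acme', 'Initech') → 344

68, 429, -16, 471, 115, 233, 230, -498, 344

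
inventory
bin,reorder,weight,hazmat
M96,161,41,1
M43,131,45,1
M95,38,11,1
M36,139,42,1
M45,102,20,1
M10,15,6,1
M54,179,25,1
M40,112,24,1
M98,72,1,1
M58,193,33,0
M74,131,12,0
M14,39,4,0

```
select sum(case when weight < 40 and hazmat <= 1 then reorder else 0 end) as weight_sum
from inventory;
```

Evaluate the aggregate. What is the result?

bin=M96: ✗
bin=M43: ✗
bin=M95: ✓ → 38
bin=M36: ✗
bin=M45: ✓ → 102
bin=M10: ✓ → 15
bin=M54: ✓ → 179
bin=M40: ✓ → 112
bin=M98: ✓ → 72
bin=M58: ✓ → 193
bin=M74: ✓ → 131
bin=M14: ✓ → 39
weight_sum = 38 + 102 + 15 + 179 + 112 + 72 + 193 + 131 + 39 = 881

881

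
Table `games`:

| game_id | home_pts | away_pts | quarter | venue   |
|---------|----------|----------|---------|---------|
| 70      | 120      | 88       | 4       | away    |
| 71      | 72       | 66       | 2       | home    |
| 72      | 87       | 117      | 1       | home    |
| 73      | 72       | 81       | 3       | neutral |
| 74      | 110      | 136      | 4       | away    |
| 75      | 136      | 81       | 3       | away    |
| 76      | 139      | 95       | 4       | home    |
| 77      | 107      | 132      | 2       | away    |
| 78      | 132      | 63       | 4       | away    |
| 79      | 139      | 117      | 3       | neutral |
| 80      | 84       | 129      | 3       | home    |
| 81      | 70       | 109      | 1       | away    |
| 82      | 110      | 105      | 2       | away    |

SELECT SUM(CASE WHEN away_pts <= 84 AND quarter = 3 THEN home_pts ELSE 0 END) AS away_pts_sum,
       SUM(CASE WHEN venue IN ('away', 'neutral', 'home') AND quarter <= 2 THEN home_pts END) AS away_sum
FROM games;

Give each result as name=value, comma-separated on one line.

away_pts_sum=208, away_sum=446

[away_pts_sum: away_pts <= 84 AND quarter = 3]
game_id=70: ✗
game_id=71: ✗
game_id=72: ✗
game_id=73: ✓ → 72
game_id=74: ✗
game_id=75: ✓ → 136
game_id=76: ✗
game_id=77: ✗
game_id=78: ✗
game_id=79: ✗
game_id=80: ✗
game_id=81: ✗
game_id=82: ✗
away_pts_sum = 72 + 136 = 208
—
[away_sum: venue IN ('away', 'neutral', 'home') AND quarter <= 2]
game_id=70: ✗
game_id=71: ✓ → 72
game_id=72: ✓ → 87
game_id=73: ✗
game_id=74: ✗
game_id=75: ✗
game_id=76: ✗
game_id=77: ✓ → 107
game_id=78: ✗
game_id=79: ✗
game_id=80: ✗
game_id=81: ✓ → 70
game_id=82: ✓ → 110
away_sum = 72 + 87 + 107 + 70 + 110 = 446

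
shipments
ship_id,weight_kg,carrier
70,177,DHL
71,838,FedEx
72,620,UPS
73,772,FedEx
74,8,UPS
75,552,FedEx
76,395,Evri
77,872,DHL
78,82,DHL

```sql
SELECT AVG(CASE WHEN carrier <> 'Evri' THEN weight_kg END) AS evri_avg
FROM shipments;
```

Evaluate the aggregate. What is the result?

490.125

ship_id=70: ✓ → 177
ship_id=71: ✓ → 838
ship_id=72: ✓ → 620
ship_id=73: ✓ → 772
ship_id=74: ✓ → 8
ship_id=75: ✓ → 552
ship_id=76: ✗
ship_id=77: ✓ → 872
ship_id=78: ✓ → 82
evri_avg = (177 + 838 + 620 + 772 + 8 + 552 + 872 + 82) / 8 = 490.125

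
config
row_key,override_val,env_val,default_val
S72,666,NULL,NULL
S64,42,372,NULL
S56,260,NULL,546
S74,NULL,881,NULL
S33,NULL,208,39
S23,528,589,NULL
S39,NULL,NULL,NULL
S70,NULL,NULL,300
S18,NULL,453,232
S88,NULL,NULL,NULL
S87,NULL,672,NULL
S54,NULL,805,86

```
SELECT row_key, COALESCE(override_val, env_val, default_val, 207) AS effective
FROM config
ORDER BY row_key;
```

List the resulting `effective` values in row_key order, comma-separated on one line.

row_key=S18: override_val=NULL, env_val=453 → 453
row_key=S23: override_val=528 → 528
row_key=S33: override_val=NULL, env_val=208 → 208
row_key=S39: override_val=NULL, env_val=NULL, default_val=NULL, → literal 207 → 207
row_key=S54: override_val=NULL, env_val=805 → 805
row_key=S56: override_val=260 → 260
row_key=S64: override_val=42 → 42
row_key=S70: override_val=NULL, env_val=NULL, default_val=300 → 300
row_key=S72: override_val=666 → 666
row_key=S74: override_val=NULL, env_val=881 → 881
row_key=S87: override_val=NULL, env_val=672 → 672
row_key=S88: override_val=NULL, env_val=NULL, default_val=NULL, → literal 207 → 207

453, 528, 208, 207, 805, 260, 42, 300, 666, 881, 672, 207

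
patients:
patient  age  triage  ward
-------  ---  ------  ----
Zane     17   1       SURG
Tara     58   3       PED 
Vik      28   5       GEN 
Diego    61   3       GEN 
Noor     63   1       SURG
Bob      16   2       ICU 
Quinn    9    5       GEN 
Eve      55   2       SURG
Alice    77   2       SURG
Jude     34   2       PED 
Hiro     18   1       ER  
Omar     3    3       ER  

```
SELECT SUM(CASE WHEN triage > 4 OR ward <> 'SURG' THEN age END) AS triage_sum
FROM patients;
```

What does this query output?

patient=Zane: ✗
patient=Tara: ✓ → 58
patient=Vik: ✓ → 28
patient=Diego: ✓ → 61
patient=Noor: ✗
patient=Bob: ✓ → 16
patient=Quinn: ✓ → 9
patient=Eve: ✗
patient=Alice: ✗
patient=Jude: ✓ → 34
patient=Hiro: ✓ → 18
patient=Omar: ✓ → 3
triage_sum = 58 + 28 + 61 + 16 + 9 + 34 + 18 + 3 = 227

227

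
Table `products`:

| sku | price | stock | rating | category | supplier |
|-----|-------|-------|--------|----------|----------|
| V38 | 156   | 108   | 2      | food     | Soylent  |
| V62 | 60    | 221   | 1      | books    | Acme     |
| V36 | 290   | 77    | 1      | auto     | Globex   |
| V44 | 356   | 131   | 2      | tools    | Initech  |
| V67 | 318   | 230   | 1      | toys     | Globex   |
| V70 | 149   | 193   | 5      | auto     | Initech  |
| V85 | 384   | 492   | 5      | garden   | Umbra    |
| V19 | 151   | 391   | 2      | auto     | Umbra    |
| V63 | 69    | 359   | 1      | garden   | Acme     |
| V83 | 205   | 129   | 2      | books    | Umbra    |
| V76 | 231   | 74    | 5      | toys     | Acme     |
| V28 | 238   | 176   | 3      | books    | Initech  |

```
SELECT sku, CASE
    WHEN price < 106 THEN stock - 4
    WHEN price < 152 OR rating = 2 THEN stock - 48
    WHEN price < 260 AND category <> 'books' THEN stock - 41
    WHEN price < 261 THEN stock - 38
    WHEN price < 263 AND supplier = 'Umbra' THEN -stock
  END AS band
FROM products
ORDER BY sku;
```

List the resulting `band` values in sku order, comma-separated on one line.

sku=V19: price < 152 OR rating = 2 → 343
sku=V28: price < 261 → 138
sku=V36: (no match → NULL) → NULL
sku=V38: price < 152 OR rating = 2 → 60
sku=V44: price < 152 OR rating = 2 → 83
sku=V62: price < 106 → 217
sku=V63: price < 106 → 355
sku=V67: (no match → NULL) → NULL
sku=V70: price < 152 OR rating = 2 → 145
sku=V76: price < 260 AND category <> 'books' → 33
sku=V83: price < 152 OR rating = 2 → 81
sku=V85: (no match → NULL) → NULL

343, 138, NULL, 60, 83, 217, 355, NULL, 145, 33, 81, NULL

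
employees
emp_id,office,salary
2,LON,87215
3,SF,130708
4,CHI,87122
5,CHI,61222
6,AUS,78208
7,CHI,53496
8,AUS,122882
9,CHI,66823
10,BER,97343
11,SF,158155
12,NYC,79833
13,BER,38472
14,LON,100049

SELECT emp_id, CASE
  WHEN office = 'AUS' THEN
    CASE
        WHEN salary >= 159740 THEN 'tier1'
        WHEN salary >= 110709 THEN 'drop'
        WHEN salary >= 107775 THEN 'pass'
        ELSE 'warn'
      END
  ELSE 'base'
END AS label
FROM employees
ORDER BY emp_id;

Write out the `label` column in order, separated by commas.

emp_id=2: office='LON' → outer ELSE → base
emp_id=3: office='SF' → outer ELSE → base
emp_id=4: office='CHI' → outer ELSE → base
emp_id=5: office='CHI' → outer ELSE → base
emp_id=6: office='AUS' → inner[ELSE] → warn
emp_id=7: office='CHI' → outer ELSE → base
emp_id=8: office='AUS' → inner[salary >= 110709] → drop
emp_id=9: office='CHI' → outer ELSE → base
emp_id=10: office='BER' → outer ELSE → base
emp_id=11: office='SF' → outer ELSE → base
emp_id=12: office='NYC' → outer ELSE → base
emp_id=13: office='BER' → outer ELSE → base
emp_id=14: office='LON' → outer ELSE → base

base, base, base, base, warn, base, drop, base, base, base, base, base, base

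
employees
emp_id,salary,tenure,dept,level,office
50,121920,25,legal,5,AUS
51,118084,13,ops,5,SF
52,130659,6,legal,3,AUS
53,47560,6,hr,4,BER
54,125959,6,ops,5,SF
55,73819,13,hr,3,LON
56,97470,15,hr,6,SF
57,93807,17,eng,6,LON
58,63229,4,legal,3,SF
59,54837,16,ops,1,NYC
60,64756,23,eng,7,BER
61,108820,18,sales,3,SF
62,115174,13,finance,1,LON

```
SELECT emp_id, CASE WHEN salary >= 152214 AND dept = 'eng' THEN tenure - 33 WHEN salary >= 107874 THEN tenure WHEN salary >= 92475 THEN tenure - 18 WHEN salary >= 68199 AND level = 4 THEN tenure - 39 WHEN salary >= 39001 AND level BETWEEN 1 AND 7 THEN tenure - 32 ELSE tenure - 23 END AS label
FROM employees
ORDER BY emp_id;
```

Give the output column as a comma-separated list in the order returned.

emp_id=50: salary >= 107874 → 25
emp_id=51: salary >= 107874 → 13
emp_id=52: salary >= 107874 → 6
emp_id=53: salary >= 39001 AND level BETWEEN 1 AND 7 → -26
emp_id=54: salary >= 107874 → 6
emp_id=55: salary >= 39001 AND level BETWEEN 1 AND 7 → -19
emp_id=56: salary >= 92475 → -3
emp_id=57: salary >= 92475 → -1
emp_id=58: salary >= 39001 AND level BETWEEN 1 AND 7 → -28
emp_id=59: salary >= 39001 AND level BETWEEN 1 AND 7 → -16
emp_id=60: salary >= 39001 AND level BETWEEN 1 AND 7 → -9
emp_id=61: salary >= 107874 → 18
emp_id=62: salary >= 107874 → 13

25, 13, 6, -26, 6, -19, -3, -1, -28, -16, -9, 18, 13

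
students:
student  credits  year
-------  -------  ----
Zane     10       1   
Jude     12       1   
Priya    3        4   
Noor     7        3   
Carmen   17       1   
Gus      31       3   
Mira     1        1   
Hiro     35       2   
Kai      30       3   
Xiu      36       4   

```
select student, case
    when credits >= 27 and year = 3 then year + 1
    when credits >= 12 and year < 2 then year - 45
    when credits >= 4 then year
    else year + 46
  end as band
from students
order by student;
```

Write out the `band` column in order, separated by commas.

student=Carmen: credits >= 12 and year < 2 → -44
student=Gus: credits >= 27 and year = 3 → 4
student=Hiro: credits >= 4 → 2
student=Jude: credits >= 12 and year < 2 → -44
student=Kai: credits >= 27 and year = 3 → 4
student=Mira: ELSE → 47
student=Noor: credits >= 4 → 3
student=Priya: ELSE → 50
student=Xiu: credits >= 4 → 4
student=Zane: credits >= 4 → 1

-44, 4, 2, -44, 4, 47, 3, 50, 4, 1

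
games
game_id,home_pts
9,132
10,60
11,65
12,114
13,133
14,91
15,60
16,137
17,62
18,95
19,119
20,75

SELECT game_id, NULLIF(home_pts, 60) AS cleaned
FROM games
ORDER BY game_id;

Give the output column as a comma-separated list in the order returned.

132, NULL, 65, 114, 133, 91, NULL, 137, 62, 95, 119, 75

game_id=9: home_pts=132 vs 60: differ → 132
game_id=10: home_pts=60 vs 60: equal → NULL
game_id=11: home_pts=65 vs 60: differ → 65
game_id=12: home_pts=114 vs 60: differ → 114
game_id=13: home_pts=133 vs 60: differ → 133
game_id=14: home_pts=91 vs 60: differ → 91
game_id=15: home_pts=60 vs 60: equal → NULL
game_id=16: home_pts=137 vs 60: differ → 137
game_id=17: home_pts=62 vs 60: differ → 62
game_id=18: home_pts=95 vs 60: differ → 95
game_id=19: home_pts=119 vs 60: differ → 119
game_id=20: home_pts=75 vs 60: differ → 75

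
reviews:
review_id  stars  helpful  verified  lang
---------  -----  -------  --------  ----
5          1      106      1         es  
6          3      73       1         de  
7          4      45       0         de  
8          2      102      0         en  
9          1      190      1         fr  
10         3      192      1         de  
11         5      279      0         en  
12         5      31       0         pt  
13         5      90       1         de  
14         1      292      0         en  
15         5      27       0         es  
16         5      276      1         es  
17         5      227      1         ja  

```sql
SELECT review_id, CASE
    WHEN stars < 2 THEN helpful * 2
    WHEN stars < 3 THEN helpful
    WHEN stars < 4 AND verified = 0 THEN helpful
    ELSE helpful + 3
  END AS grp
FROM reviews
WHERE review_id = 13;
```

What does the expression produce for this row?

93

review_id = 13: stars=5, helpful=90, verified=1, lang=de.
stars < 2 → false
stars < 3 → false
stars < 4 AND verified = 0 → false
No prior WHEN matched → ELSE → 93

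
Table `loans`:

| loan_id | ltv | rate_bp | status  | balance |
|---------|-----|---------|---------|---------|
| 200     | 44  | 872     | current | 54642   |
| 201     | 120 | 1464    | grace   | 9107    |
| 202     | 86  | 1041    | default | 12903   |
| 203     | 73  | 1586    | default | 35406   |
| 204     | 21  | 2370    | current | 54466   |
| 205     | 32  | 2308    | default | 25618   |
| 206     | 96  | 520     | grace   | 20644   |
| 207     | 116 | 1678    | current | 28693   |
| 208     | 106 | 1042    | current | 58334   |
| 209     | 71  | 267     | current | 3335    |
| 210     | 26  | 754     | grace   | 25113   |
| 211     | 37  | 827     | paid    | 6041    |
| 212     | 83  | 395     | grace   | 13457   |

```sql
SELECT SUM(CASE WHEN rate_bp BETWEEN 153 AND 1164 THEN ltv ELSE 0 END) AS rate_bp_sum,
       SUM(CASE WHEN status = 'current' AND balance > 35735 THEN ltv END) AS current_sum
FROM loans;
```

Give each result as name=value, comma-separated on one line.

rate_bp_sum=549, current_sum=171

[rate_bp_sum: rate_bp BETWEEN 153 AND 1164]
loan_id=200: ✓ → 44
loan_id=201: ✗
loan_id=202: ✓ → 86
loan_id=203: ✗
loan_id=204: ✗
loan_id=205: ✗
loan_id=206: ✓ → 96
loan_id=207: ✗
loan_id=208: ✓ → 106
loan_id=209: ✓ → 71
loan_id=210: ✓ → 26
loan_id=211: ✓ → 37
loan_id=212: ✓ → 83
rate_bp_sum = 44 + 86 + 96 + 106 + 71 + 26 + 37 + 83 = 549
—
[current_sum: status = 'current' AND balance > 35735]
loan_id=200: ✓ → 44
loan_id=201: ✗
loan_id=202: ✗
loan_id=203: ✗
loan_id=204: ✓ → 21
loan_id=205: ✗
loan_id=206: ✗
loan_id=207: ✗
loan_id=208: ✓ → 106
loan_id=209: ✗
loan_id=210: ✗
loan_id=211: ✗
loan_id=212: ✗
current_sum = 44 + 21 + 106 = 171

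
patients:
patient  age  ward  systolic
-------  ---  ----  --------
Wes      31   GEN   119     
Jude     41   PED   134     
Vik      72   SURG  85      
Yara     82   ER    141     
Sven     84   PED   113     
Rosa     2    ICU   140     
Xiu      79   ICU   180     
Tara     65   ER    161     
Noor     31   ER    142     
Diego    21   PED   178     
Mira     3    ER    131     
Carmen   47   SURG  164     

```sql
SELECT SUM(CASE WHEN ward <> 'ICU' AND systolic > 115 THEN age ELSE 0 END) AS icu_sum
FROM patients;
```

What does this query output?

321

patient=Wes: ✓ → 31
patient=Jude: ✓ → 41
patient=Vik: ✗
patient=Yara: ✓ → 82
patient=Sven: ✗
patient=Rosa: ✗
patient=Xiu: ✗
patient=Tara: ✓ → 65
patient=Noor: ✓ → 31
patient=Diego: ✓ → 21
patient=Mira: ✓ → 3
patient=Carmen: ✓ → 47
icu_sum = 31 + 41 + 82 + 65 + 31 + 21 + 3 + 47 = 321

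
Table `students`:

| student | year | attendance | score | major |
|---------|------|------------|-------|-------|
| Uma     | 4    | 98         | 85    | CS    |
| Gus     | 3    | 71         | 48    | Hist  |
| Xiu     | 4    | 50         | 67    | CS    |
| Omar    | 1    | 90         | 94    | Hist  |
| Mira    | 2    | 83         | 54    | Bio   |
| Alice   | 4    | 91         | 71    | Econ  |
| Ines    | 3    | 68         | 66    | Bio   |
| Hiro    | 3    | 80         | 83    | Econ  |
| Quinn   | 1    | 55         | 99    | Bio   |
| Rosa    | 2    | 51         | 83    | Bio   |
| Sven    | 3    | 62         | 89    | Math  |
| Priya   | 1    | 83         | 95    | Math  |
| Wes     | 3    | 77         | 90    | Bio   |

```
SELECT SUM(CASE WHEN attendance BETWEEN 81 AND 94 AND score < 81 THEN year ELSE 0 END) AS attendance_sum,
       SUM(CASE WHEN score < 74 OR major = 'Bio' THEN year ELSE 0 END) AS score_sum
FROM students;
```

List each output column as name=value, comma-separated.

[attendance_sum: attendance BETWEEN 81 AND 94 AND score < 81]
student=Uma: ✗
student=Gus: ✗
student=Xiu: ✗
student=Omar: ✗
student=Mira: ✓ → 2
student=Alice: ✓ → 4
student=Ines: ✗
student=Hiro: ✗
student=Quinn: ✗
student=Rosa: ✗
student=Sven: ✗
student=Priya: ✗
student=Wes: ✗
attendance_sum = 2 + 4 = 6
—
[score_sum: score < 74 OR major = 'Bio']
student=Uma: ✗
student=Gus: ✓ → 3
student=Xiu: ✓ → 4
student=Omar: ✗
student=Mira: ✓ → 2
student=Alice: ✓ → 4
student=Ines: ✓ → 3
student=Hiro: ✗
student=Quinn: ✓ → 1
student=Rosa: ✓ → 2
student=Sven: ✗
student=Priya: ✗
student=Wes: ✓ → 3
score_sum = 3 + 4 + 2 + 4 + 3 + 1 + 2 + 3 = 22

attendance_sum=6, score_sum=22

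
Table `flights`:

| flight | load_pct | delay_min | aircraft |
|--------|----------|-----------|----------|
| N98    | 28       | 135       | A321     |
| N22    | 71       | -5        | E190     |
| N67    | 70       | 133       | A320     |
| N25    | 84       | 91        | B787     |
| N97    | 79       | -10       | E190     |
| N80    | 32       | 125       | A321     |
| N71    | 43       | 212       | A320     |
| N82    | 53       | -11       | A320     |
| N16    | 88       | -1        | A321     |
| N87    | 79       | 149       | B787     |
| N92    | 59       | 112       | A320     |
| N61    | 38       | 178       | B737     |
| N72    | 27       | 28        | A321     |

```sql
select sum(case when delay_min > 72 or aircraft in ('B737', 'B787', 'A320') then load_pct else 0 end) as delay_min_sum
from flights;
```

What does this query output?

flight=N98: ✓ → 28
flight=N22: ✗
flight=N67: ✓ → 70
flight=N25: ✓ → 84
flight=N97: ✗
flight=N80: ✓ → 32
flight=N71: ✓ → 43
flight=N82: ✓ → 53
flight=N16: ✗
flight=N87: ✓ → 79
flight=N92: ✓ → 59
flight=N61: ✓ → 38
flight=N72: ✗
delay_min_sum = 28 + 70 + 84 + 32 + 43 + 53 + 79 + 59 + 38 = 486

486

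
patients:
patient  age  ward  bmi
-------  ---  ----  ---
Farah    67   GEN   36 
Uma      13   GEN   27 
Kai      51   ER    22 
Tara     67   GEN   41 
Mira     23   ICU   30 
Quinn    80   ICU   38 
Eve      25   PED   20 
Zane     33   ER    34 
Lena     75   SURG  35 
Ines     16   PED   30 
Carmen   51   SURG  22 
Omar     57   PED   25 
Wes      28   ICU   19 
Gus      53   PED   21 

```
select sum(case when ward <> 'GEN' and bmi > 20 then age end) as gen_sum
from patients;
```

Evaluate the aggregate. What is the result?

patient=Farah: ✗
patient=Uma: ✗
patient=Kai: ✓ → 51
patient=Tara: ✗
patient=Mira: ✓ → 23
patient=Quinn: ✓ → 80
patient=Eve: ✗
patient=Zane: ✓ → 33
patient=Lena: ✓ → 75
patient=Ines: ✓ → 16
patient=Carmen: ✓ → 51
patient=Omar: ✓ → 57
patient=Wes: ✗
patient=Gus: ✓ → 53
gen_sum = 51 + 23 + 80 + 33 + 75 + 16 + 51 + 57 + 53 = 439

439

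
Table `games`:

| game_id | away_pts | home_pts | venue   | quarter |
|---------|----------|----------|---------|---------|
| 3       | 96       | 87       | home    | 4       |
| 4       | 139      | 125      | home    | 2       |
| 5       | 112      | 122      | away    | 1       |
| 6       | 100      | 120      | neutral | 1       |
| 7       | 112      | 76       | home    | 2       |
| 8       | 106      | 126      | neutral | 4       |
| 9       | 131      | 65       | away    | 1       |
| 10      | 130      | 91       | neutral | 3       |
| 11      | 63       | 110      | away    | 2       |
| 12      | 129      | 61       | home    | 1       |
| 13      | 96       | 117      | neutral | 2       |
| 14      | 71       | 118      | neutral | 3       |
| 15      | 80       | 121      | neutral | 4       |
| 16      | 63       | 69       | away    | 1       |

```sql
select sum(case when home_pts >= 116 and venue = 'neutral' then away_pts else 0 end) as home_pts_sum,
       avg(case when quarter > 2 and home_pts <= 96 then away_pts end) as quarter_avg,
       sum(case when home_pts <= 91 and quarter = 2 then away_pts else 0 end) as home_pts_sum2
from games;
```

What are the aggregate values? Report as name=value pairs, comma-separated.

home_pts_sum=453, quarter_avg=113, home_pts_sum2=112

[home_pts_sum: home_pts >= 116 and venue = 'neutral']
game_id=3: ✗
game_id=4: ✗
game_id=5: ✗
game_id=6: ✓ → 100
game_id=7: ✗
game_id=8: ✓ → 106
game_id=9: ✗
game_id=10: ✗
game_id=11: ✗
game_id=12: ✗
game_id=13: ✓ → 96
game_id=14: ✓ → 71
game_id=15: ✓ → 80
game_id=16: ✗
home_pts_sum = 100 + 106 + 96 + 71 + 80 = 453
—
[quarter_avg: quarter > 2 and home_pts <= 96]
game_id=3: ✓ → 96
game_id=4: ✗
game_id=5: ✗
game_id=6: ✗
game_id=7: ✗
game_id=8: ✗
game_id=9: ✗
game_id=10: ✓ → 130
game_id=11: ✗
game_id=12: ✗
game_id=13: ✗
game_id=14: ✗
game_id=15: ✗
game_id=16: ✗
quarter_avg = (96 + 130) / 2 = 113
—
[home_pts_sum2: home_pts <= 91 and quarter = 2]
game_id=3: ✗
game_id=4: ✗
game_id=5: ✗
game_id=6: ✗
game_id=7: ✓ → 112
game_id=8: ✗
game_id=9: ✗
game_id=10: ✗
game_id=11: ✗
game_id=12: ✗
game_id=13: ✗
game_id=14: ✗
game_id=15: ✗
game_id=16: ✗
home_pts_sum2 = 112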